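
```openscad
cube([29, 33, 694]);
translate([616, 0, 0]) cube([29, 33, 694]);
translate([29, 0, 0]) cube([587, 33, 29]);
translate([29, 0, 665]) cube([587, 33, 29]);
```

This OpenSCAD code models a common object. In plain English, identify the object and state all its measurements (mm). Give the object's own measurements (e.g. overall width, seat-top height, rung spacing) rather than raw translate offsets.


A rectangular picture frame lying in the x–z plane (depth along y). The opening is 587 mm wide (x) by 636 mm tall (z), surrounded by a border 29 mm wide on all four sides. The frame is 33 mm deep and is made of two full-height vertical stiles with two horizontal rails fitted between them.


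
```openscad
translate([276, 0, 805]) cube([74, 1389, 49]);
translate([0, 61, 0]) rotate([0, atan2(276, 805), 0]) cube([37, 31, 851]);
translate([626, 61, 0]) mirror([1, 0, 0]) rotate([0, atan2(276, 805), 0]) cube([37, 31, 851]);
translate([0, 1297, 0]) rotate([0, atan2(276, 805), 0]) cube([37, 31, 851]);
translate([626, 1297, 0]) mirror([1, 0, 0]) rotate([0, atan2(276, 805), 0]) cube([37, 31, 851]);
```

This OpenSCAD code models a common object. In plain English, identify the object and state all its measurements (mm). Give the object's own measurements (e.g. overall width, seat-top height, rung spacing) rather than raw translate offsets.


A sawhorse. A 74×1389×49 mm beam (x, y, z) sits on two A-frame leg pairs. Each pair is two raked legs of 37×31 mm section (31 mm along y) splaying symmetrically in x. Each leg rises 805 mm vertically over 276 mm of horizontal reach and is 851 mm long along its own axis. Every leg's outer bottom edge rests on the floor and its outer top edge meets a bottom edge of the beam — the left legs (tilting toward +x) meet the beam's −x bottom edge, the right legs (their mirror images, tilting toward −x) meet its +x bottom edge — so the leg tops tuck under the beam, the beam's underside is 805 mm above the floor, and the feet are 626 mm apart outside-to-outside with the beam centred between them. The two leg pairs are set in 61 mm from either end of the beam.


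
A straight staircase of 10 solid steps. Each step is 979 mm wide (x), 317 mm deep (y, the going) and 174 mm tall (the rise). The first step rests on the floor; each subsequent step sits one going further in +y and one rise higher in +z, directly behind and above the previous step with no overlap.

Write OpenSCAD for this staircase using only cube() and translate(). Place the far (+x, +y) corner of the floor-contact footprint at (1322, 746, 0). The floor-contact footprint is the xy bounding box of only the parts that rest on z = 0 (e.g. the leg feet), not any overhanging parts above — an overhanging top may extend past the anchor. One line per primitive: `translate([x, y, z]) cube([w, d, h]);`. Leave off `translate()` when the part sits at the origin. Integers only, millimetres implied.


translate([343, 429, 0]) cube([979, 317, 174]);
translate([343, 746, 174]) cube([979, 317, 174]);
translate([343, 1063, 348]) cube([979, 317, 174]);
translate([343, 1380, 522]) cube([979, 317, 174]);
translate([343, 1697, 696]) cube([979, 317, 174]);
translate([343, 2014, 870]) cube([979, 317, 174]);
translate([343, 2331, 1044]) cube([979, 317, 174]);
translate([343, 2648, 1218]) cube([979, 317, 174]);
translate([343, 2965, 1392]) cube([979, 317, 174]);
translate([343, 3282, 1566]) cube([979, 317, 174]);


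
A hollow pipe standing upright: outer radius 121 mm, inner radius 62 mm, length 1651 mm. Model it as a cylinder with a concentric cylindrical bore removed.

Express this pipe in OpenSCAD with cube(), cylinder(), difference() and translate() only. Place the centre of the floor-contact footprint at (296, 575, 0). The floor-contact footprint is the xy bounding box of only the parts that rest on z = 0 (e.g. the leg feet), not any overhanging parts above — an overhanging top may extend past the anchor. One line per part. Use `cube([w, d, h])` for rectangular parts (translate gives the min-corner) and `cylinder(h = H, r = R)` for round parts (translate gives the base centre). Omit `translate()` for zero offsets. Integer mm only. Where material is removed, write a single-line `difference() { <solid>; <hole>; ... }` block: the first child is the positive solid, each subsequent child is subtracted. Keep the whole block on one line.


difference() { translate([296, 575, 0]) cylinder(h = 1651, r = 121); translate([296, 575, 0]) cylinder(h = 1651, r = 62); }


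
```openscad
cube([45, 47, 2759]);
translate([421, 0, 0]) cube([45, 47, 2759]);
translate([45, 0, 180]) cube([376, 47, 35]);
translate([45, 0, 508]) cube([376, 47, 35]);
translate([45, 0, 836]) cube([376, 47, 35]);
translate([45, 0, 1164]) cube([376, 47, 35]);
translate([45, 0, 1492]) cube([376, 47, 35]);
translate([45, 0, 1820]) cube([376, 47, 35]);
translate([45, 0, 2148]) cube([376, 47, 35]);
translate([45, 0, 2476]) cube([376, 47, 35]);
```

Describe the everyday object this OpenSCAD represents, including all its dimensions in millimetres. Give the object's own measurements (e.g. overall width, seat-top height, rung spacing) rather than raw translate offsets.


A straight ladder. Two 45×47 mm vertical rails, 2759 mm tall, stand 466 mm apart (outside-to-outside) with their front faces coplanar on the −y side. 8 rungs, each 47 mm deep and 35 mm tall, span between the inner faces of the rails, front faces flush with the rails. The lowest rung's underside is at z = 180 mm and rungs are spaced 328 mm apart (underside to underside).


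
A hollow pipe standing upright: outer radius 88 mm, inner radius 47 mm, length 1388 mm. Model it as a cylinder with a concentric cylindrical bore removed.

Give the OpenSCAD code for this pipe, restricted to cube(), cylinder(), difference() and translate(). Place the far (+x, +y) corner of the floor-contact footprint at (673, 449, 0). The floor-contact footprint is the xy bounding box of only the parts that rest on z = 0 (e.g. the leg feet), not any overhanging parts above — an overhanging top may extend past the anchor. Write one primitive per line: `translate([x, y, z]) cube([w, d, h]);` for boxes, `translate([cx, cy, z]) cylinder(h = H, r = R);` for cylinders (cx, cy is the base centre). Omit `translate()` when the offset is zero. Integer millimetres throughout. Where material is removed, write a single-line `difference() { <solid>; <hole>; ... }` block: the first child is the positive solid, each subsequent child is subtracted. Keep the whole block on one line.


difference() { translate([585, 361, 0]) cylinder(h = 1388, r = 88); translate([585, 361, 0]) cylinder(h = 1388, r = 47); }


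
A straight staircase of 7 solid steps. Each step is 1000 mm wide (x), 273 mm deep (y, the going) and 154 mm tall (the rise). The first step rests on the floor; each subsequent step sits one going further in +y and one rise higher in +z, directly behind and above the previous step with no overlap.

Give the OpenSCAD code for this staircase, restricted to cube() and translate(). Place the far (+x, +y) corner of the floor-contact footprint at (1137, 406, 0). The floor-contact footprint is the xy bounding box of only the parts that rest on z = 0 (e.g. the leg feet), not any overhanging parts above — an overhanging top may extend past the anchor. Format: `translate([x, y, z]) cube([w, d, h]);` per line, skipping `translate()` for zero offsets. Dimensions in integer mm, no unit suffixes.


translate([137, 133, 0]) cube([1000, 273, 154]);
translate([137, 406, 154]) cube([1000, 273, 154]);
translate([137, 679, 308]) cube([1000, 273, 154]);
translate([137, 952, 462]) cube([1000, 273, 154]);
translate([137, 1225, 616]) cube([1000, 273, 154]);
translate([137, 1498, 770]) cube([1000, 273, 154]);
translate([137, 1771, 924]) cube([1000, 273, 154]);


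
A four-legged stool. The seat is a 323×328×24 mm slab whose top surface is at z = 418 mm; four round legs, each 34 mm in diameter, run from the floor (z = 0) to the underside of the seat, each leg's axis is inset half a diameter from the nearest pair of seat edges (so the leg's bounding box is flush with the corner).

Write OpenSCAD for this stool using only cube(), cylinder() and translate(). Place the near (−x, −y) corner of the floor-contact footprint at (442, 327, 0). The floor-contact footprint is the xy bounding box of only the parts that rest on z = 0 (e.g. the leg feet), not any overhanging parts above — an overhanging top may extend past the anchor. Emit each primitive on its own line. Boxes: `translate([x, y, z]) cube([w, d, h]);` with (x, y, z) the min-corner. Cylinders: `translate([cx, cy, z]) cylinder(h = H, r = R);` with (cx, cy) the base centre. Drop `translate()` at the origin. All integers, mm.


translate([442, 327, 394]) cube([323, 328, 24]);
translate([459, 344, 0]) cylinder(h = 394, r = 17);
translate([748, 344, 0]) cylinder(h = 394, r = 17);
translate([459, 638, 0]) cylinder(h = 394, r = 17);
translate([748, 638, 0]) cylinder(h = 394, r = 17);


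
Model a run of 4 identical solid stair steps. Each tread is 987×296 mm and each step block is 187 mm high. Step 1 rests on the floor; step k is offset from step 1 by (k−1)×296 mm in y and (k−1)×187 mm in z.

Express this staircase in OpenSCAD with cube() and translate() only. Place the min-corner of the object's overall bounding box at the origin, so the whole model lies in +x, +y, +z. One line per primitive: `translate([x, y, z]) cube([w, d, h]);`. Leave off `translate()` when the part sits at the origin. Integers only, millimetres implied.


cube([987, 296, 187]);
translate([0, 296, 187]) cube([987, 296, 187]);
translate([0, 592, 374]) cube([987, 296, 187]);
translate([0, 888, 561]) cube([987, 296, 187]);


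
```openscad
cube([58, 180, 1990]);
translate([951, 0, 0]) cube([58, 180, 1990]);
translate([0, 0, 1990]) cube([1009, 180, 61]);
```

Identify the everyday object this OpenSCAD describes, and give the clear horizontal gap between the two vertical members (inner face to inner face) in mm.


A door frame. The clear opening width is 893 mm.

Two 1990 mm tall posts with a header on top — a door frame. The left jamb is 58 mm wide at x = 0; the right jamb starts at x = 951. The clear opening is 951 − 58 = 893 mm.


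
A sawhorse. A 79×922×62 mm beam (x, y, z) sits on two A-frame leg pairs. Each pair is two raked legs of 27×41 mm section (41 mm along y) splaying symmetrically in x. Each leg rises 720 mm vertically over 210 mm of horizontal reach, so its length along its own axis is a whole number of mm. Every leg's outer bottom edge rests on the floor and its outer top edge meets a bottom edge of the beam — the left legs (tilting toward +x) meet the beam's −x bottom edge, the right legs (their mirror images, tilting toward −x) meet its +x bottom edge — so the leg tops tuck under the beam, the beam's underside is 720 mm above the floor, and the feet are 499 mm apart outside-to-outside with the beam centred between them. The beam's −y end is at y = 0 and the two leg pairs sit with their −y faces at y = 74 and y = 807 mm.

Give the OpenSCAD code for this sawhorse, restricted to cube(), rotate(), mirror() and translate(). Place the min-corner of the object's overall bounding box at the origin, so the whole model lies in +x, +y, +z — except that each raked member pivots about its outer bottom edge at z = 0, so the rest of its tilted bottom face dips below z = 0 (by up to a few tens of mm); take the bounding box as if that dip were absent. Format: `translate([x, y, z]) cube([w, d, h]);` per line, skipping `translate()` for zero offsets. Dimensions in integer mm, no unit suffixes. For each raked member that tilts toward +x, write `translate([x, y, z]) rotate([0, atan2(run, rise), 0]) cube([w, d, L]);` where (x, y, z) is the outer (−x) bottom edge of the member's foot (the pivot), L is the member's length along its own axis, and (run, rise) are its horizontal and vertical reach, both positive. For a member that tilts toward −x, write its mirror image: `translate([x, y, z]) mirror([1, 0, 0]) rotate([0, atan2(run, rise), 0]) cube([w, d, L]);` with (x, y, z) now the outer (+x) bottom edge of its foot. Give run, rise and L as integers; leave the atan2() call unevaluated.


// leg length = √(210² + 720²) = 750
// right-leg outer foot x = 2·210 + 79 = 499
// beam min-corner = (210, 0, 720)
translate([210, 0, 720]) cube([79, 922, 62]);
translate([0, 74, 0]) rotate([0, atan2(210, 720), 0]) cube([27, 41, 750]);
translate([499, 74, 0]) mirror([1, 0, 0]) rotate([0, atan2(210, 720), 0]) cube([27, 41, 750]);
translate([0, 807, 0]) rotate([0, atan2(210, 720), 0]) cube([27, 41, 750]);
translate([499, 807, 0]) mirror([1, 0, 0]) rotate([0, atan2(210, 720), 0]) cube([27, 41, 750]);


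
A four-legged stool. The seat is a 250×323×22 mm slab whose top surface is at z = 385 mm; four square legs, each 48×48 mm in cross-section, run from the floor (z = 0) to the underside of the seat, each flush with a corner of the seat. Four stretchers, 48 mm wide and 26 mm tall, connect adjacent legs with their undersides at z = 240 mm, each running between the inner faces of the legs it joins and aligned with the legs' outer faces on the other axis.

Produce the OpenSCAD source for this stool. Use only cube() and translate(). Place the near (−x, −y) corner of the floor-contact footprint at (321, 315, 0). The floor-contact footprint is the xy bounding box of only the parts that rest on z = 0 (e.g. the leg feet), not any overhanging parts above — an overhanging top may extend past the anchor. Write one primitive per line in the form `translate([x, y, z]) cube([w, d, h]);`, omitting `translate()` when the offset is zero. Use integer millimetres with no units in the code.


// leg_h = 385 - 22 = 363
// stretcher span = 250 - 2*48 = 154
translate([321, 315, 363]) cube([250, 323, 22]);
translate([321, 315, 0]) cube([48, 48, 363]);
translate([523, 315, 0]) cube([48, 48, 363]);
translate([321, 590, 0]) cube([48, 48, 363]);
translate([523, 590, 0]) cube([48, 48, 363]);
translate([369, 315, 240]) cube([154, 48, 26]);
translate([369, 590, 240]) cube([154, 48, 26]);
translate([321, 363, 240]) cube([48, 227, 26]);
translate([523, 363, 240]) cube([48, 227, 26]);


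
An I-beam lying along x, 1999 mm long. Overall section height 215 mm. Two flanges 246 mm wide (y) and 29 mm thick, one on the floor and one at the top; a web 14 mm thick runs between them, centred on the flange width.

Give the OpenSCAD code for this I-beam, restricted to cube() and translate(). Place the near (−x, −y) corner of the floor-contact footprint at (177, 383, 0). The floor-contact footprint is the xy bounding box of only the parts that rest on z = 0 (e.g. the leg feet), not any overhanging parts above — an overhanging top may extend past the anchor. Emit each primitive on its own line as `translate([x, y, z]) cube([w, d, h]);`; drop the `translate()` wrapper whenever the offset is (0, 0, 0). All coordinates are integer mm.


translate([177, 383, 0]) cube([1999, 246, 29]);
translate([177, 499, 29]) cube([1999, 14, 157]);
translate([177, 383, 186]) cube([1999, 246, 29]);


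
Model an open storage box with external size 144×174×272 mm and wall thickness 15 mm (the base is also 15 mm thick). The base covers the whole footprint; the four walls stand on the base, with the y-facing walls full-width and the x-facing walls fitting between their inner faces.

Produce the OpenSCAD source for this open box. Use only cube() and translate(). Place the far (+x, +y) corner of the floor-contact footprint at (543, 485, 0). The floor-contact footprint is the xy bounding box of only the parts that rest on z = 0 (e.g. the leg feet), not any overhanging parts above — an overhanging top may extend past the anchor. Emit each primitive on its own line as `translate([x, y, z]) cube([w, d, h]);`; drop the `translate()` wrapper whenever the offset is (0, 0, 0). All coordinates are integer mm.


translate([399, 311, 0]) cube([144, 174, 15]);
translate([399, 311, 15]) cube([144, 15, 257]);
translate([399, 470, 15]) cube([144, 15, 257]);
translate([399, 326, 15]) cube([15, 144, 257]);
translate([528, 326, 15]) cube([15, 144, 257]);


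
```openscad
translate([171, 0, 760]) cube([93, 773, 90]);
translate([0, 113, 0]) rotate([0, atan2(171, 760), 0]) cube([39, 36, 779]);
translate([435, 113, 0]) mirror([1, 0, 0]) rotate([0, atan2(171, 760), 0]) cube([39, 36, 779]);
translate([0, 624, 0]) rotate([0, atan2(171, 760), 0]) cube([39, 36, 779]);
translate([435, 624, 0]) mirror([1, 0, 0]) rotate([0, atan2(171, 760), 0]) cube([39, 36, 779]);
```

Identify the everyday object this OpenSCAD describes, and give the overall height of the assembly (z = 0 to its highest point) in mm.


A sawhorse. The overall height is 850 mm.

A beam across two mirrored pairs of raked legs — a sawhorse. The beam's underside is at z = 760 (matching the legs' vertical rise in atan2(171, 760)) and the beam is 90 mm tall, so its top is at 760 + 90 = 850 mm. The raked legs top out at the beam's underside, so that is the highest point.


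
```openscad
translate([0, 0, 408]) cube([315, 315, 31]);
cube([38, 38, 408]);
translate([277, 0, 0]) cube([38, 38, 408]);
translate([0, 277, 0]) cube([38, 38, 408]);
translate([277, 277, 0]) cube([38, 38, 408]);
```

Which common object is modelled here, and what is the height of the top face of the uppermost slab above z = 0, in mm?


A stool. The seat height is 439 mm.

A 315×315×31 slab at z = 408 on four corner posts — a stool. The seat top is 408 + 31 = 439 mm.


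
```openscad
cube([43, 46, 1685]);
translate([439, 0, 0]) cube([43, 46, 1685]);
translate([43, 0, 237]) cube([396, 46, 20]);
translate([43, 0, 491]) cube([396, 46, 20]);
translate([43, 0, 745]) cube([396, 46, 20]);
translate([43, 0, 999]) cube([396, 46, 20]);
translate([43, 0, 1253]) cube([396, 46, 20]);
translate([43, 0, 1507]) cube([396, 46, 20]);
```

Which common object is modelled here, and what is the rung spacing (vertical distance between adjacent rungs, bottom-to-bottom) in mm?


A ladder. The rung spacing is 254 mm.

Two tall 43×46 posts with 6 short bars between them — a ladder. Adjacent rungs sit at z = 237 and z = 491, so the spacing is 491 − 237 = 254 mm.


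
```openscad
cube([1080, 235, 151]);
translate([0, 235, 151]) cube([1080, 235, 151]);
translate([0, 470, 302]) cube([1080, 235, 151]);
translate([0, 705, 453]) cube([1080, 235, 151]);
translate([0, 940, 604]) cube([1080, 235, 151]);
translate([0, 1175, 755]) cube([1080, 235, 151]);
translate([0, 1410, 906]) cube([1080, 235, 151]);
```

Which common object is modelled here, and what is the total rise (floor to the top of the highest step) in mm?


A staircase. The total rise is 1057 mm.

7 identical blocks, each offset up and back from the previous — a staircase. Each step is 151 mm tall and there are 7 of them, so the total rise is 7 × 151 = 1057 mm.


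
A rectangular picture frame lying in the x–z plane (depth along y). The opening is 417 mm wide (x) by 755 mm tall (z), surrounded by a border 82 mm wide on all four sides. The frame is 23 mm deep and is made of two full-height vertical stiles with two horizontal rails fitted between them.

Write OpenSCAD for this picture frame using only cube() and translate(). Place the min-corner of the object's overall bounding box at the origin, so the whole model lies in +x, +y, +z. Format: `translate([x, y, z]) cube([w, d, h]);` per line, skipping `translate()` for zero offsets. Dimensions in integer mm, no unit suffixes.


cube([82, 23, 919]);
translate([499, 0, 0]) cube([82, 23, 919]);
translate([82, 0, 0]) cube([417, 23, 82]);
translate([82, 0, 837]) cube([417, 23, 82]);


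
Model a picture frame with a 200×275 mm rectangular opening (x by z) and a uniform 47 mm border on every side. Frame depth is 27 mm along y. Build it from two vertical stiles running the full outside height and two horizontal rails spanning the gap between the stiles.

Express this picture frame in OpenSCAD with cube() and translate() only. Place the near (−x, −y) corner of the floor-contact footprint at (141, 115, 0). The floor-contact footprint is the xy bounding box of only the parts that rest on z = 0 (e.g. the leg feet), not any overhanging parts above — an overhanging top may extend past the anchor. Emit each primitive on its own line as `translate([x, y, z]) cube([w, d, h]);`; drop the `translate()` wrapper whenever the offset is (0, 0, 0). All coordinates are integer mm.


translate([141, 115, 0]) cube([47, 27, 369]);
translate([388, 115, 0]) cube([47, 27, 369]);
translate([188, 115, 0]) cube([200, 27, 47]);
translate([188, 115, 322]) cube([200, 27, 47]);


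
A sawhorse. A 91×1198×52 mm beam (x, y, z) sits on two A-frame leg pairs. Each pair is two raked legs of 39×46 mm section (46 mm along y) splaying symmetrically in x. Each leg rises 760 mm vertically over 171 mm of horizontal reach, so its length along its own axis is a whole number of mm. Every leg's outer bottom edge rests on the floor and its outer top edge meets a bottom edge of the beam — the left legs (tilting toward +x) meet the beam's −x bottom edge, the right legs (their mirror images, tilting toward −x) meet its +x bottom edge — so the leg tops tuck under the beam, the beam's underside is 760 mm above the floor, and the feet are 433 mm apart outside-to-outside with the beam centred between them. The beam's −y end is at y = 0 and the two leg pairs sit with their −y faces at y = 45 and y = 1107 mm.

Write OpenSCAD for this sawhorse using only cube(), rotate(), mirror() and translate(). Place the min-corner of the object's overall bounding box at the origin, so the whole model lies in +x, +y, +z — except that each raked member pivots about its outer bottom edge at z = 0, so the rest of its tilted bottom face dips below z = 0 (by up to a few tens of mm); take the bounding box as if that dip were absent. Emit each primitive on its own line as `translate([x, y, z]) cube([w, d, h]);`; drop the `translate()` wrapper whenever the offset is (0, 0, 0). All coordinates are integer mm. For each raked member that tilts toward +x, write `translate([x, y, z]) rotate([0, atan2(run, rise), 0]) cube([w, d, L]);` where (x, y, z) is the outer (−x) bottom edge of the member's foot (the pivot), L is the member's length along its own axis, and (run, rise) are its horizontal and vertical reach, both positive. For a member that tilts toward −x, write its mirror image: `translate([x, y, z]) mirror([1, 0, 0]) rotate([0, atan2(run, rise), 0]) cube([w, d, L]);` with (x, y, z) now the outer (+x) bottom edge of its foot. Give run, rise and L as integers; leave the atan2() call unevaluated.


translate([171, 0, 760]) cube([91, 1198, 52]);
translate([0, 45, 0]) rotate([0, atan2(171, 760), 0]) cube([39, 46, 779]);
translate([433, 45, 0]) mirror([1, 0, 0]) rotate([0, atan2(171, 760), 0]) cube([39, 46, 779]);
translate([0, 1107, 0]) rotate([0, atan2(171, 760), 0]) cube([39, 46, 779]);
translate([433, 1107, 0]) mirror([1, 0, 0]) rotate([0, atan2(171, 760), 0]) cube([39, 46, 779]);


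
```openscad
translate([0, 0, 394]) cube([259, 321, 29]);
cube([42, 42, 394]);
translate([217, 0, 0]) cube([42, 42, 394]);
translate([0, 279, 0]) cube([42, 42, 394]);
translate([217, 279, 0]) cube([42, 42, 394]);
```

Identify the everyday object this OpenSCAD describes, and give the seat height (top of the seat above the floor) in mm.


A stool. The seat height is 423 mm.

A 259×321×29 slab at z = 394 on four corner posts — a stool. The seat top is 394 + 29 = 423 mm.


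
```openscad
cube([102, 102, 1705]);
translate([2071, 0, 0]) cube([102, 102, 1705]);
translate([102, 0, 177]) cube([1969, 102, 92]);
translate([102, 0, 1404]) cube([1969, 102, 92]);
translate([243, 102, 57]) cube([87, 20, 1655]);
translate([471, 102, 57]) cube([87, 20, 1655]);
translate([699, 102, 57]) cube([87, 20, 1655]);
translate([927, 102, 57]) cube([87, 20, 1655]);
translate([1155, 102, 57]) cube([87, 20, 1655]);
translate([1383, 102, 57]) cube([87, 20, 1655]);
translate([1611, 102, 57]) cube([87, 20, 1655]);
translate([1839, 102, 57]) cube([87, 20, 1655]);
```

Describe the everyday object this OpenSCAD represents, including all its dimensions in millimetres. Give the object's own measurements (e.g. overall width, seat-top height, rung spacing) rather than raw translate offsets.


A fence section. Two 102×102 mm posts, 1705 mm tall, stand on the floor with a clear span of 1969 mm between their inner faces. Two horizontal rails of 102×92 mm section span the gap between the posts with their undersides at z = 177 mm and z = 1404 mm, flush with the posts' −y face. 8 pickets, each 87 mm wide, 20 mm thick and 1655 mm tall, are fixed to the +y face of the rails with their bottoms at z = 57 mm, spaced across the span with a 141 mm gap after the −x post and between neighbouring pickets, with 145 mm left before the +x post.


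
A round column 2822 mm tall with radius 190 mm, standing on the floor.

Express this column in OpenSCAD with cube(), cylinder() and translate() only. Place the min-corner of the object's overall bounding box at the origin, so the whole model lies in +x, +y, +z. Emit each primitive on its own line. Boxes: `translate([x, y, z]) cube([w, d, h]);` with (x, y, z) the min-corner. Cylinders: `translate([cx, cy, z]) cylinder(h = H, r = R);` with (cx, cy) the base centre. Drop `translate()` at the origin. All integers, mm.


translate([190, 190, 0]) cylinder(h = 2822, r = 190);


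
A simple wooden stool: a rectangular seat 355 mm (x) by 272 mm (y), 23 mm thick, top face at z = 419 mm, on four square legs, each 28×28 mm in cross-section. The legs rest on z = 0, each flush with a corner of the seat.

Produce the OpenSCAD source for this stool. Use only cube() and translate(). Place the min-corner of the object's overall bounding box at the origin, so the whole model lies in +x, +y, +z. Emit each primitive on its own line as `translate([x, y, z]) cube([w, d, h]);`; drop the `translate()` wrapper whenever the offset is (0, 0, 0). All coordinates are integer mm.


// leg_h = 419 - 23 = 396
translate([0, 0, 396]) cube([355, 272, 23]);
cube([28, 28, 396]);
translate([327, 0, 0]) cube([28, 28, 396]);
translate([0, 244, 0]) cube([28, 28, 396]);
translate([327, 244, 0]) cube([28, 28, 396]);


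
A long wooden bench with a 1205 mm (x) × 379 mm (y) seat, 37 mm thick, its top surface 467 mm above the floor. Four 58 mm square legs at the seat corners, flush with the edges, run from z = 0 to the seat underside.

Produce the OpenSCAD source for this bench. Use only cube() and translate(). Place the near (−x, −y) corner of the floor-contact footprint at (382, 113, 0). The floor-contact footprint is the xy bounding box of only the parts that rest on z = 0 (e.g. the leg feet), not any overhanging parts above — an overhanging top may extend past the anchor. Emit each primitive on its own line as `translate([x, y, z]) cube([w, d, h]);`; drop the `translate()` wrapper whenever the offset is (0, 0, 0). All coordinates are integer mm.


translate([382, 113, 430]) cube([1205, 379, 37]);
translate([382, 113, 0]) cube([58, 58, 430]);
translate([382, 434, 0]) cube([58, 58, 430]);
translate([1529, 113, 0]) cube([58, 58, 430]);
translate([1529, 434, 0]) cube([58, 58, 430]);


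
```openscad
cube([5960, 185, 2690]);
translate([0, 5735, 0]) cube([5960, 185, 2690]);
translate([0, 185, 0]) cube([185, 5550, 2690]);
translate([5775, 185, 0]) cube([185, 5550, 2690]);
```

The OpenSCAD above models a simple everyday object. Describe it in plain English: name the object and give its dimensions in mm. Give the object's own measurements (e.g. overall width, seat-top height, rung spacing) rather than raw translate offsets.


The wall frame of a small rectangular building: four walls, each 2690 mm tall and 185 mm thick, enclosing a footprint 5960 mm (x) by 5920 mm (y) outside-to-outside, with no floor or roof. The front and back walls (the −y and +y sides) span the full width; the two side walls fit between them.


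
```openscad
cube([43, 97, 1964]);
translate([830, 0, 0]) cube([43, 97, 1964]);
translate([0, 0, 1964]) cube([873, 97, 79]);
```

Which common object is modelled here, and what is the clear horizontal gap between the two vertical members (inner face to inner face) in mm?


A door frame. The clear opening width is 787 mm.

Two 1964 mm tall posts with a header on top — a door frame. The left jamb is 43 mm wide at x = 0; the right jamb starts at x = 830. The clear opening is 830 − 43 = 787 mm.


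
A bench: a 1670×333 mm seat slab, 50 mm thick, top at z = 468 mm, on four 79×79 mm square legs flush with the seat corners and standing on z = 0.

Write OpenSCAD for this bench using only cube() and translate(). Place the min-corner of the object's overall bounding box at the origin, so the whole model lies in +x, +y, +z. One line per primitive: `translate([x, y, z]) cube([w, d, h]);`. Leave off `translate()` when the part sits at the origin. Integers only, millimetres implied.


translate([0, 0, 418]) cube([1670, 333, 50]);
cube([79, 79, 418]);
translate([0, 254, 0]) cube([79, 79, 418]);
translate([1591, 0, 0]) cube([79, 79, 418]);
translate([1591, 254, 0]) cube([79, 79, 418]);


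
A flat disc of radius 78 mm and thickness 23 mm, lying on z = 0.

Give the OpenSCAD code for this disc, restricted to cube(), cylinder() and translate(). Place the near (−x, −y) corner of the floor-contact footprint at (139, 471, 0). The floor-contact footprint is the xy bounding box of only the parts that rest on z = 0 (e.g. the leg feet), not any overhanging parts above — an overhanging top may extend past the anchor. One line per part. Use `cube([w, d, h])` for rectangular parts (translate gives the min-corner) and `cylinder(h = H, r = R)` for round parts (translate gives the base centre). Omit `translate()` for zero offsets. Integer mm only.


translate([217, 549, 0]) cylinder(h = 23, r = 78);


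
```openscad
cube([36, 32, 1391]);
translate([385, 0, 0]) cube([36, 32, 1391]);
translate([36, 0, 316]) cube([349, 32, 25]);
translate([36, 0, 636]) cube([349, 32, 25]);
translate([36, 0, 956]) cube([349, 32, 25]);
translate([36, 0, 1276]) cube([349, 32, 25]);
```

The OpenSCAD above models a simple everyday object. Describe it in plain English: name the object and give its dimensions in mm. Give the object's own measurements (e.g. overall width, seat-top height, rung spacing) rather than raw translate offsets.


A straight ladder. Two 36×32 mm vertical rails, 1391 mm tall, stand 421 mm apart (outside-to-outside) with their front faces coplanar on the −y side. 4 rungs, each 32 mm deep and 25 mm tall, span between the inner faces of the rails, front faces flush with the rails. The lowest rung's underside is at z = 316 mm and rungs are spaced 320 mm apart (underside to underside).


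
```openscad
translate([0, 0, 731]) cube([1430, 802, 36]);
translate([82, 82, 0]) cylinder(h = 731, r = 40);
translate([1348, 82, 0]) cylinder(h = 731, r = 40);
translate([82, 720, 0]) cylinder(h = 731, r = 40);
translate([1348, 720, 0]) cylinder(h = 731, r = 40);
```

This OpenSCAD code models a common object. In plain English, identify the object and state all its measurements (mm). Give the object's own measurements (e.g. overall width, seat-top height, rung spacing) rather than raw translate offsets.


A table: top 1430 mm (x) × 802 mm (y), 36 mm thick, upper face at z = 767 mm, on four round legs of 80 mm diameter, each leg's bounding box inset 42 mm from the nearest pair of top edges from z = 0 to the bottom of the top.


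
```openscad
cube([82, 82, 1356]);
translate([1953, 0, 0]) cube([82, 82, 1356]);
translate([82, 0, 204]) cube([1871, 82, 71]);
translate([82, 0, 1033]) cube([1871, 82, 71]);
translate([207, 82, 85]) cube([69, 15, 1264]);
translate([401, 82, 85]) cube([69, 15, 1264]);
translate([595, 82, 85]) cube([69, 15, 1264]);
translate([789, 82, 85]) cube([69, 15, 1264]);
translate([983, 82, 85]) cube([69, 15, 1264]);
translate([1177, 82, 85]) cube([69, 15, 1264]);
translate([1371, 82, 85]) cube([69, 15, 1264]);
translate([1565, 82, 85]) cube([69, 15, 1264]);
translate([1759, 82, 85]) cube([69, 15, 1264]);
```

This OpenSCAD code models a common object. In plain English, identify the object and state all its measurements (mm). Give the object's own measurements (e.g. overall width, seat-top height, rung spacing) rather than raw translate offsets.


A fence section. Two 82×82 mm posts, 1356 mm tall, stand on the floor with a clear span of 1871 mm between their inner faces. Two horizontal rails of 82×71 mm section span the gap between the posts with their undersides at z = 204 mm and z = 1033 mm, flush with the posts' −y face. 9 pickets, each 69 mm wide, 15 mm thick and 1264 mm tall, are fixed to the +y face of the rails with their bottoms at z = 85 mm, spaced across the span with a 125 mm gap after the −x post and between neighbouring pickets and before the +x post.


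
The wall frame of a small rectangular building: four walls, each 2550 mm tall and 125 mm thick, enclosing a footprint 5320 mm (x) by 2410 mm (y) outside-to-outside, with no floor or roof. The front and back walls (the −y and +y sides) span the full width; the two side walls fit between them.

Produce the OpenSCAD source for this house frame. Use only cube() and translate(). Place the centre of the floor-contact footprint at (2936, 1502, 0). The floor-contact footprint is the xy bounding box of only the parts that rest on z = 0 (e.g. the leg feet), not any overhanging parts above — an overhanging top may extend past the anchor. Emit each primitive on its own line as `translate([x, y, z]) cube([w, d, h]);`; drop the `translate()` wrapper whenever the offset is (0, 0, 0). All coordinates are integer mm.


translate([276, 297, 0]) cube([5320, 125, 2550]);
translate([276, 2582, 0]) cube([5320, 125, 2550]);
translate([276, 422, 0]) cube([125, 2160, 2550]);
translate([5471, 422, 0]) cube([125, 2160, 2550]);


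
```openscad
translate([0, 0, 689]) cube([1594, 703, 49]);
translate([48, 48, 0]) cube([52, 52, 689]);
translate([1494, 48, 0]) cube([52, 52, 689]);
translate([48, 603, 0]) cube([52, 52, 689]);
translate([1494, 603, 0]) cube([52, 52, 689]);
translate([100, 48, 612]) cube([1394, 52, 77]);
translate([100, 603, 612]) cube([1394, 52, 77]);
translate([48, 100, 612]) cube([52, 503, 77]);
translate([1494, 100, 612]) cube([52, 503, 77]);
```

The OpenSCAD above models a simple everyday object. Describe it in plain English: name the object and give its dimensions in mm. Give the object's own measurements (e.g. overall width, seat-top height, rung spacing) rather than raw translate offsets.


A table: top 1594 mm (x) × 703 mm (y), 49 mm thick, upper face at z = 738 mm, on four 52×52 mm square legs, each inset 48 mm from the nearest pair of top edges from z = 0 to the bottom of the top. Four apron rails, 52 mm thick and 77 mm tall, run between adjacent legs with their top edges flush with the underside of the top and their outer faces flush with the legs' outer faces.


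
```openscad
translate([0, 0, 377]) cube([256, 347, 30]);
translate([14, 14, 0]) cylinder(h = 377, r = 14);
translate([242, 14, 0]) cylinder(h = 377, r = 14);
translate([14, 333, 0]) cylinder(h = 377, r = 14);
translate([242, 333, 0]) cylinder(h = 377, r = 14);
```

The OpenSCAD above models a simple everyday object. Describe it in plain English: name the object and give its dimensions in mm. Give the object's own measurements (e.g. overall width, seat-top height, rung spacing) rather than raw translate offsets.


A four-legged stool. The seat is a 256×347×30 mm slab whose top surface is at z = 407 mm; four round legs, each 28 mm in diameter, run from the floor (z = 0) to the underside of the seat, each leg's axis is inset half a diameter from the nearest pair of seat edges (so the leg's bounding box is flush with the corner).


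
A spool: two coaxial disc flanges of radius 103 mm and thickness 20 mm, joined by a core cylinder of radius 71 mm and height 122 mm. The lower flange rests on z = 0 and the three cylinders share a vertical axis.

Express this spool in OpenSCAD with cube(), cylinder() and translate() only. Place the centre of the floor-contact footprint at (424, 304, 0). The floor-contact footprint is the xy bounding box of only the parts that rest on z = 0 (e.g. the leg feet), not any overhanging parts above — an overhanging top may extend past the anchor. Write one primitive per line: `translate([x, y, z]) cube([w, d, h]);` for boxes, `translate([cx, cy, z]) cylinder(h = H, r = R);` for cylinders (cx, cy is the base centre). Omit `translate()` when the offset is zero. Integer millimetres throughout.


translate([424, 304, 0]) cylinder(h = 20, r = 103);
translate([424, 304, 20]) cylinder(h = 122, r = 71);
translate([424, 304, 142]) cylinder(h = 20, r = 103);


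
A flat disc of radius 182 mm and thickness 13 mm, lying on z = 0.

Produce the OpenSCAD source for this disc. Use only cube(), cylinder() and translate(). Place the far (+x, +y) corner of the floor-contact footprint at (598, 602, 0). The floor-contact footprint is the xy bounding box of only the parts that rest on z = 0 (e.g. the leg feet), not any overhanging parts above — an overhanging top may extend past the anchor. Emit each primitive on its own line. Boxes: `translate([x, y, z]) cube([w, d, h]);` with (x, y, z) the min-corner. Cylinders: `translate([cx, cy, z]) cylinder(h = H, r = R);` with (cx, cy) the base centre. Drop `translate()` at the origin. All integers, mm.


translate([416, 420, 0]) cylinder(h = 13, r = 182);


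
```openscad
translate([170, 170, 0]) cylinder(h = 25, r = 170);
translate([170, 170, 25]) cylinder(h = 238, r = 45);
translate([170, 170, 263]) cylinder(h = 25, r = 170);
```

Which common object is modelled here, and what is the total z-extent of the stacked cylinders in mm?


A spool. The overall height is 288 mm.

Three coaxial cylinders, large–small–large — a spool. Two 25 mm flanges and a 238 mm core give 25 + 238 + 25 = 288 mm.


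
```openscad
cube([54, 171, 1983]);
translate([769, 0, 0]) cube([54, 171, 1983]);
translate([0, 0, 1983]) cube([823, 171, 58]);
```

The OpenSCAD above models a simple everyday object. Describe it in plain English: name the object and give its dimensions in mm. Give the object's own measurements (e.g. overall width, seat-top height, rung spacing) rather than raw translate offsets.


A door frame. The clear opening is 715 mm wide and 1983 mm high. Two 54 mm wide jambs, 171 mm deep, stand either side of the opening from the floor to the top of the opening. A 58 mm thick head sits across the top of both jambs, spanning the full outside width of the frame.


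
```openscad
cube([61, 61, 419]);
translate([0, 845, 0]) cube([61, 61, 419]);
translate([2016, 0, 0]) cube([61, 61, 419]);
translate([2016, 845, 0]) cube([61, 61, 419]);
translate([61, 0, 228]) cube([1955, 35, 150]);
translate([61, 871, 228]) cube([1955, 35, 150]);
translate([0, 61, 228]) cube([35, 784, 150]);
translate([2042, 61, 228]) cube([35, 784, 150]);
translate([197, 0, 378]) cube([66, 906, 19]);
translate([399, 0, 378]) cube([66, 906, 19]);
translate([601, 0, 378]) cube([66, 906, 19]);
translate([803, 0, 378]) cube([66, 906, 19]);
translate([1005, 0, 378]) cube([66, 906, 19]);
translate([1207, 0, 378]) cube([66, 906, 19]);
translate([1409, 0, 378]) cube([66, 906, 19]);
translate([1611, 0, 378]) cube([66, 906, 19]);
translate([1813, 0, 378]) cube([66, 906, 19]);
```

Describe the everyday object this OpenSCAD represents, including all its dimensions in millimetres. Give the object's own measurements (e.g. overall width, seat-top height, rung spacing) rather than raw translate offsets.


A bed frame 2077 mm long (x) by 906 mm wide (y). Four 61×61 mm corner posts, 419 mm tall, at the corners of the footprint. Four rails of 35 mm thickness and 150 mm height run between adjacent posts with their undersides at z = 228 mm, their outer faces flush with the outside of the frame (the two x-running rails run between the posts' inner faces; the two y-running rails run between the posts' inner faces). 9 slats, each 66 mm wide (x) and 19 mm thick, lie across the top of the two x-running rails, running the full 906 mm width of the frame in y; along x they sit between the end posts with a 136 mm gap after the −x posts and between neighbouring slats, leaving 137 mm before the +x posts.
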